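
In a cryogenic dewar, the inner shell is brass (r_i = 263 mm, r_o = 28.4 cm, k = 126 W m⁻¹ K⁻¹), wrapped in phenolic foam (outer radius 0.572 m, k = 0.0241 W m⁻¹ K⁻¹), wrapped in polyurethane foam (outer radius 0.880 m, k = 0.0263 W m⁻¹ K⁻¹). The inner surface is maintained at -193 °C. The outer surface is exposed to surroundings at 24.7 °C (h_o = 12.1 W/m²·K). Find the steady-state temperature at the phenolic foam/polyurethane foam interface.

T = -27.8 °C

Series thermal resistances, inner to outer:
  R_brass = (1/0.263 − 1/0.284)/(4πk) = 0.2812/(4π·126) = 1.776×10^-4 K/W
  R_phenolic foam = (1/0.284 − 1/0.572)/(4πk) = 1.773/(4π·0.0241) = 5.854 K/W
  R_polyurethane foam = (1/0.572 − 1/0.880)/(4πk) = 0.6119/(4π·0.0263) = 1.851 K/W
  R_conv,out = 1/(4πr²h) = 1/(4π·0.880²·12.1) = 0.008493 K/W
ΣR = 1.776×10^-4 + 5.854 + 1.851 + 0.008493 = 7.714 K/W
Q = ΔT/ΣR = (-193 °C − 24.7 °C)/7.714 = -28.22 W
From the inner boundary to the phenolic foam/polyurethane foam interface, ΣR_partial = 5.854 K/W.
T_interface = T_in − Q·ΣR_partial = -193 °C − (-28.22)(5.854) = -27.8 °C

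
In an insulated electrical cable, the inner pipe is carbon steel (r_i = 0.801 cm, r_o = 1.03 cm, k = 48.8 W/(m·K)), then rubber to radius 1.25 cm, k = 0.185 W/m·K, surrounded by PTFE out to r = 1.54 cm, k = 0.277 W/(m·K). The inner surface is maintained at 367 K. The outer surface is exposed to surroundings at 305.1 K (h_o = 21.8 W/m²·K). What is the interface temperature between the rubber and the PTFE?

Resistance network (inner→outer):
  R'_carbon steel = ln(0.0103/0.00801)/(2πk) = 0.2515/(2π·48.8) = 8.201×10^-4 m·K/W
  R'_rubber = ln(0.0125/0.0103)/(2πk) = 0.1936/(2π·0.185) = 0.1665 m·K/W
  R'_PTFE = ln(0.0154/0.0125)/(2πk) = 0.2086/(2π·0.277) = 0.1199 m·K/W
  R'_conv,out = 1/(2πr h) = 1/(2π·0.0154·21.8) = 0.4741 m·K/W
ΣR = 8.201×10^-4 + 0.1665 + 0.1199 + 0.4741 = 0.7613 m·K/W
Q' = ΔT/ΣR = (367 K − 305.1 K)/0.7613 = 81.31 W/m
From the inner boundary to the rubber/PTFE interface, ΣR_partial = 0.1673 m·K/W.
T_interface = T_in − Q'·ΣR_partial = 367 K − (81.31)(0.1673) = 353.4 K

T = 353.4 K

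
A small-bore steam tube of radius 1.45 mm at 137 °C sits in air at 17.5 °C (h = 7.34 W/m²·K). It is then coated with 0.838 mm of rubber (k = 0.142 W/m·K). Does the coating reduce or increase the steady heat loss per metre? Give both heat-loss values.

increases: 7.99 → 12.0 W/m

Critical radius for a cylinder: r_cr = k/h = 0.0193 m = 1.93 cm.
Outer radius after coating: r₂ = 0.00145 + 8.38×10^-4 = 0.002288 m.
Since r₁ < r_cr and r₂ ≤ r_cr, the coating moves toward the maximum at r_cr — heat loss rises.
Bare: R = 1/(2πr₁h) = 14.95 m·K/W; Q = 119.5/14.95 = 7.99 W/m.
Coated: R = R_cond + R_conv = 9.988 m·K/W; Q = 119.5/9.988 = 12.0 W/m.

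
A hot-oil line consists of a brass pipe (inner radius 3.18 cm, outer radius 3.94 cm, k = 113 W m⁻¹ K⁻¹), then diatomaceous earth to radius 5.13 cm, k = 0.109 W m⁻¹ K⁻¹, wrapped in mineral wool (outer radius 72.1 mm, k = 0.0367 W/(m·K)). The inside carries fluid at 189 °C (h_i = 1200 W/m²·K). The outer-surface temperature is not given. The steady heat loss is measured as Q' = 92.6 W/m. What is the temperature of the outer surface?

Sum the resistances:
  R'_conv,in = 1/(2πr h) = 1/(2π·0.0318·1200) = 0.004171 m·K/W
  R'_brass = ln(0.0394/0.0318)/(2πk) = 0.2143/(2π·113) = 3.018×10^-4 m·K/W
  R'_diatomaceous earth = ln(0.0513/0.0394)/(2πk) = 0.2639/(2π·0.109) = 0.3854 m·K/W
  R'_mineral wool = ln(0.0721/0.0513)/(2πk) = 0.3404/(2π·0.0367) = 1.476 m·K/W
ΣR = 1.866 m·K/W
ΔT = Q'·ΣR = 92.6 × 1.866 = 172.8 K
Heat flows outward, so T_out = T_in − ΔT = 189 − 172.8 = 16.2 °C

T_out = 16.2 °C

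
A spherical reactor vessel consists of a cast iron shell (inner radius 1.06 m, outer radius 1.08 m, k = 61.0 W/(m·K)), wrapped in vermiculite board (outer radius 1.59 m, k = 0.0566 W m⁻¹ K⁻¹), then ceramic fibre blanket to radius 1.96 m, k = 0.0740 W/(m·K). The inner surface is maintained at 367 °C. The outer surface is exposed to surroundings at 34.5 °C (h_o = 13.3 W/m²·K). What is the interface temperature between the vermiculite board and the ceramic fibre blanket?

Treat each layer as a resistance in series:
  R_cast iron = (1/1.06 − 1/1.08)/(4πk) = 0.01747/(4π·61.0) = 2.279×10^-5 K/W
  R_vermiculite board = (1/1.08 − 1/1.59)/(4πk) = 0.2970/(4π·0.0566) = 0.4176 K/W
  R_ceramic fibre blanket = (1/1.59 − 1/1.96)/(4πk) = 0.1187/(4π·0.0740) = 0.1277 K/W
  R_conv,out = 1/(4πr²h) = 1/(4π·1.96²·13.3) = 0.001557 K/W
ΣR = 2.279×10^-5 + 0.4176 + 0.1277 + 0.001557 = 0.5469 K/W
Q = ΔT/ΣR = (367 °C − 34.5 °C)/0.5469 = 608.0 W
From the inner boundary to the vermiculite board/ceramic fibre blanket interface, ΣR_partial = 0.4176 K/W.
T_interface = T_in − Q·ΣR_partial = 367 °C − (608.0)(0.4176) = 113 °C

T = 113 °C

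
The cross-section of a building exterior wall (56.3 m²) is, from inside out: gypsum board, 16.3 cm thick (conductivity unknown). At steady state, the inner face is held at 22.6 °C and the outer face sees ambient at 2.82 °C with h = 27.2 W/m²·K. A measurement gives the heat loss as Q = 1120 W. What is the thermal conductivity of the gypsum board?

k = 0.170 W/m·K

ΣR = ΔT/Q = |22.6 − 2.82|/1120 = 0.01766 K/W
Known resistances:
  R_conv,out = 1/(hA) = 1/(27.2·56.3) = 6.530×10^-4 K/W
R_gypsum board = ΣR − ΣR_known = 0.01766 − 6.530×10^-4 = 0.01701 K/W
L/(kA) = 0.01701 ⇒ k = 0.163/(0.01701·56.3) = 0.170 W/m·K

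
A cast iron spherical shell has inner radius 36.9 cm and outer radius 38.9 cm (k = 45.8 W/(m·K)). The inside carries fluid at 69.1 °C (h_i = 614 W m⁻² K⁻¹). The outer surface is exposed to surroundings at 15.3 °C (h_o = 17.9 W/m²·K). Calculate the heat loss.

Resistance network (inner→outer):
  R_conv,in = 1/(4πr²h) = 1/(4π·0.369²·614) = 9.519×10^-4 K/W
  R_cast iron = (1/0.369 − 1/0.389)/(4πk) = 0.1393/(4π·45.8) = 2.421×10^-4 K/W
  R_conv,out = 1/(4πr²h) = 1/(4π·0.389²·17.9) = 0.02938 K/W
ΣR = 9.519×10^-4 + 2.421×10^-4 + 0.02938 = 0.03057 K/W
Q = ΔT/ΣR = (69.1 °C − 15.3 °C)/0.03057 = 1760 W

Q = 1760 W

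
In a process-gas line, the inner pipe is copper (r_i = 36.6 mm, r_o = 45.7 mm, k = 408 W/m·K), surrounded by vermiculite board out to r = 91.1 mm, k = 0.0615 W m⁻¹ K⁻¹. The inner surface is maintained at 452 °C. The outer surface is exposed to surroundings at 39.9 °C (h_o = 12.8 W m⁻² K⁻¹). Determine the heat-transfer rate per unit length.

Series thermal resistances, inner to outer:
  R'_copper = ln(0.0457/0.0366)/(2πk) = 0.2221/(2π·408) = 8.662×10^-5 m·K/W
  R'_vermiculite board = ln(0.0911/0.0457)/(2πk) = 0.6899/(2π·0.0615) = 1.785 m·K/W
  R'_conv,out = 1/(2πr h) = 1/(2π·0.0911·12.8) = 0.1365 m·K/W
ΣR = 8.662×10^-5 + 1.785 + 0.1365 = 1.922 m·K/W
Q' = ΔT/ΣR = (452 °C − 39.9 °C)/1.922 = 214 W/m

Q' = 214 W/m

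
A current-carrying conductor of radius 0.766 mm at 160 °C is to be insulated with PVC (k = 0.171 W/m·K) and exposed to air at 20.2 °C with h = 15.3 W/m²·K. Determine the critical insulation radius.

r_cr = 1.12 cm

For a cylinder, r_cr = k_ins/h = 0.171/15.3 = 0.0112 m = 1.12 cm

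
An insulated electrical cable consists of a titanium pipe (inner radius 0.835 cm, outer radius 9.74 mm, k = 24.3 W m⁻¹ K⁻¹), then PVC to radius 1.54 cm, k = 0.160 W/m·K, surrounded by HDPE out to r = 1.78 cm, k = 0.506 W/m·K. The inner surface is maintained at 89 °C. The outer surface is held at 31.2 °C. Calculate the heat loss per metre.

Q' = 115 W/m

Series thermal resistances, inner to outer:
  R'_titanium = ln(0.00974/0.00835)/(2πk) = 0.1540/(2π·24.3) = 0.001009 m·K/W
  R'_PVC = ln(0.0154/0.00974)/(2πk) = 0.4581/(2π·0.160) = 0.4557 m·K/W
  R'_HDPE = ln(0.0178/0.0154)/(2πk) = 0.1448/(2π·0.506) = 0.04555 m·K/W
ΣR = 0.001009 + 0.4557 + 0.04555 = 0.5023 m·K/W
Q' = ΔT/ΣR = (89 °C − 31.2 °C)/0.5023 = 115 W/m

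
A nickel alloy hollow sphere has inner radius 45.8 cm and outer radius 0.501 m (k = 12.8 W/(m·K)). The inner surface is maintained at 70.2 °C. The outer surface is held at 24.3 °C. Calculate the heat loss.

Q = 4πk·ΔT/(1/r₁ − 1/r₂) = 4π × 12.8 × 45.9 / (1/0.458 − 1/0.501) = 39400 W

Q = 39.4 kW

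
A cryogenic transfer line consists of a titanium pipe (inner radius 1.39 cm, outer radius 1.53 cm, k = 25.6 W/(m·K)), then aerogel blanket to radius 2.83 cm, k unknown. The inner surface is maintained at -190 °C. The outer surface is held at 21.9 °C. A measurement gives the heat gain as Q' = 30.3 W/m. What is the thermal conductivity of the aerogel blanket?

k = 0.0140 W/m·K

ΣR = ΔT/Q' = |-190 − 21.9|/30.3 = 6.993 m·K/W
Known resistances:
  R'_titanium = ln(0.0153/0.0139)/(2πk) = 0.09596/(2π·25.6) = 5.966×10^-4 m·K/W
R_aerogel blanket = ΣR − ΣR_known = 6.993 − 5.966×10^-4 = 6.992 m·K/W
ln(r₂/r₁)/(2πk) = 6.992 ⇒ k = 0.6150/(2π·6.992) = 0.0140 W/m·K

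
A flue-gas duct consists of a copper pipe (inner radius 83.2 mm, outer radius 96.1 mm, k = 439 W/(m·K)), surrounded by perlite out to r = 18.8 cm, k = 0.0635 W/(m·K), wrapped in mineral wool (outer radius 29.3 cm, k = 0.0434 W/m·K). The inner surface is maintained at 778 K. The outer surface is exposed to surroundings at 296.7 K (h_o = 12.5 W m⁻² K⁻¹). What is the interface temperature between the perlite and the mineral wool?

T = 537 K

Resistance network (inner→outer):
  R'_copper = ln(0.0961/0.0832)/(2πk) = 0.1441/(2π·439) = 5.226×10^-5 m·K/W
  R'_perlite = ln(0.188/0.0961)/(2πk) = 0.6711/(2π·0.0635) = 1.682 m·K/W
  R'_mineral wool = ln(0.293/0.188)/(2πk) = 0.4437/(2π·0.0434) = 1.627 m·K/W
  R'_conv,out = 1/(2πr h) = 1/(2π·0.293·12.5) = 0.04346 m·K/W
ΣR = 5.226×10^-5 + 1.682 + 1.627 + 0.04346 = 3.353 m·K/W
Q' = ΔT/ΣR = (778 K − 296.7 K)/3.353 = 143.5 W/m
From the inner boundary to the perlite/mineral wool interface, ΣR_partial = 1.682 m·K/W.
T_interface = T_in − Q'·ΣR_partial = 778 K − (143.5)(1.682) = 537 K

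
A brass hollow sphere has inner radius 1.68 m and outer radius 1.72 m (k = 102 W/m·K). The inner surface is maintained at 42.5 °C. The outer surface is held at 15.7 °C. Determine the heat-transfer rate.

Q = 4πk·ΔT/(1/r₁ − 1/r₂) = 4π × 102 × 26.8 / (1/1.68 − 1/1.72) = 2.48×10^6 W

Q = 2480 kW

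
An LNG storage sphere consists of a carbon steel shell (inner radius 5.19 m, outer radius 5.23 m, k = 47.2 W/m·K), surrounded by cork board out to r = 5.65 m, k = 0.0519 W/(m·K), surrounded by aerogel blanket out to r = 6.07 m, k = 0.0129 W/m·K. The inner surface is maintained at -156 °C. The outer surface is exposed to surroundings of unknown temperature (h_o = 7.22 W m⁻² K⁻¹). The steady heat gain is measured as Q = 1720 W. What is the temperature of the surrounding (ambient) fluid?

T_out = 11.9 °C

Sum the resistances:
  R_carbon steel = (1/5.19 − 1/5.23)/(4πk) = 0.001474/(4π·47.2) = 2.485×10^-6 K/W
  R_cork board = (1/5.23 − 1/5.65)/(4πk) = 0.01421/(4π·0.0519) = 0.02179 K/W
  R_aerogel blanket = (1/5.65 − 1/6.07)/(4πk) = 0.01225/(4π·0.0129) = 0.07555 K/W
  R_conv,out = 1/(4πr²h) = 1/(4π·6.07²·7.22) = 2.991×10^-4 K/W
ΣR = 0.09764 K/W
ΔT = Q·ΣR = 1720 × 0.09764 = 167.9 K
Heat flows inward, so T_out = T_in + ΔT = -156 + 167.9 = 11.9 °C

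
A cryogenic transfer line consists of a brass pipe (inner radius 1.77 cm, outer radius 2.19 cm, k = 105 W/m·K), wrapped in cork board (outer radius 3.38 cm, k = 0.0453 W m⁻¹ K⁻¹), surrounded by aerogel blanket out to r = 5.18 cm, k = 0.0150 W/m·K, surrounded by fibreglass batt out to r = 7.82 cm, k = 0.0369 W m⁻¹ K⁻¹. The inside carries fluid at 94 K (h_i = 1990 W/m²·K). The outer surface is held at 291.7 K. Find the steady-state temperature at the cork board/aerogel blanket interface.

Resistance network (inner→outer):
  R'_conv,in = 1/(2πr h) = 1/(2π·0.0177·1990) = 0.004518 m·K/W
  R'_brass = ln(0.0219/0.0177)/(2πk) = 0.2129/(2π·105) = 3.227×10^-4 m·K/W
  R'_cork board = ln(0.0338/0.0219)/(2πk) = 0.4340/(2π·0.0453) = 1.525 m·K/W
  R'_aerogel blanket = ln(0.0518/0.0338)/(2πk) = 0.4269/(2π·0.0150) = 4.530 m·K/W
  R'_fibreglass batt = ln(0.0782/0.0518)/(2πk) = 0.4119/(2π·0.0369) = 1.776 m·K/W
ΣR = 0.004518 + 3.227×10^-4 + 1.525 + 4.530 + 1.776 = 7.836 m·K/W
Q' = ΔT/ΣR = (94 K − 291.7 K)/7.836 = -25.23 W/m
From the inner boundary to the cork board/aerogel blanket interface, ΣR_partial = 1.530 m·K/W.
T_interface = T_in − Q'·ΣR_partial = 94 K − (-25.23)(1.530) = 133 K

T = 133 K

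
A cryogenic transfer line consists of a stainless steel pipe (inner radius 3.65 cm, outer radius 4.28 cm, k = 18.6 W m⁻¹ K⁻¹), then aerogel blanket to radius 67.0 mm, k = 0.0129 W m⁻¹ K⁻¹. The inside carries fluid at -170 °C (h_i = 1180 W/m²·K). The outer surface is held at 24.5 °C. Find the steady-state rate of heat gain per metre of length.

Treat each layer as a resistance in series:
  R'_conv,in = 1/(2πr h) = 1/(2π·0.0365·1180) = 0.003695 m·K/W
  R'_stainless steel = ln(0.0428/0.0365)/(2πk) = 0.1592/(2π·18.6) = 0.001362 m·K/W
  R'_aerogel blanket = ln(0.0670/0.0428)/(2πk) = 0.4482/(2π·0.0129) = 5.529 m·K/W
ΣR = 0.003695 + 0.001362 + 5.529 = 5.534 m·K/W
Q' = ΔT/ΣR = (-170 °C − 24.5 °C)/5.534 = -35.1 W/m
(Negative Q' ⇒ heat flows inward; heat gain = 35.1 W/m.)

Q' = 35.1 W/m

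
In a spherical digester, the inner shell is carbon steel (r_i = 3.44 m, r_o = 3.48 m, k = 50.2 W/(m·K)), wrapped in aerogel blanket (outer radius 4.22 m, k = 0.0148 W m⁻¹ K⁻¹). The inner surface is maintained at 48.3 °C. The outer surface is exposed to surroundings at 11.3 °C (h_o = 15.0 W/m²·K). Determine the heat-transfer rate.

Q = 136 W

Treat each layer as a resistance in series:
  R_carbon steel = (1/3.44 − 1/3.48)/(4πk) = 0.003341/(4π·50.2) = 5.297×10^-6 K/W
  R_aerogel blanket = (1/3.48 − 1/4.22)/(4πk) = 0.05039/(4π·0.0148) = 0.2709 K/W
  R_conv,out = 1/(4πr²h) = 1/(4π·4.22²·15.0) = 2.979×10^-4 K/W
ΣR = 5.297×10^-6 + 0.2709 + 2.979×10^-4 = 0.2712 K/W
Q = ΔT/ΣR = (48.3 °C − 11.3 °C)/0.2712 = 136 W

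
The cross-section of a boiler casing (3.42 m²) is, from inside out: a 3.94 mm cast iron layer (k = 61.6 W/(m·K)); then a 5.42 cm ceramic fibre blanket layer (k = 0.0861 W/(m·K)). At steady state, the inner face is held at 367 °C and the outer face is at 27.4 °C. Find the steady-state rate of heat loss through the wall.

Q = 1840 W

Resistance network (inner→outer):
  R_cast iron = L/(kA) = 0.00394/(61.6·3.42) = 1.870×10^-5 K/W
  R_ceramic fibre blanket = L/(kA) = 0.0542/(0.0861·3.42) = 0.1841 K/W
ΣR = 1.870×10^-5 + 0.1841 = 0.1841 K/W
Q = ΔT/ΣR = (367 °C − 27.4 °C)/0.1841 = 1840 W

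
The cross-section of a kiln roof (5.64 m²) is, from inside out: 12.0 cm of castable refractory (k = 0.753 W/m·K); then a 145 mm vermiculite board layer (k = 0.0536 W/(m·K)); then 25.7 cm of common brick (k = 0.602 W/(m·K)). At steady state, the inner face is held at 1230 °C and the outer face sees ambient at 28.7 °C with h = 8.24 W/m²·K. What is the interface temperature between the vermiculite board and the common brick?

Treat each layer as a resistance in series:
  R_castable refractory = L/(kA) = 0.120/(0.753·5.64) = 0.02826 K/W
  R_vermiculite board = L/(kA) = 0.145/(0.0536·5.64) = 0.4796 K/W
  R_common brick = L/(kA) = 0.257/(0.602·5.64) = 0.07569 K/W
  R_conv,out = 1/(hA) = 1/(8.24·5.64) = 0.02152 K/W
ΣR = 0.02826 + 0.4796 + 0.07569 + 0.02152 = 0.6051 K/W
Q = ΔT/ΣR = (1230 °C − 28.7 °C)/0.6051 = 1985 W
From the inner boundary to the vermiculite board/common brick interface, ΣR_partial = 0.5079 K/W.
T_interface = T_in − Q·ΣR_partial = 1230 °C − (1985)(0.5079) = 222 °C

T = 222 °C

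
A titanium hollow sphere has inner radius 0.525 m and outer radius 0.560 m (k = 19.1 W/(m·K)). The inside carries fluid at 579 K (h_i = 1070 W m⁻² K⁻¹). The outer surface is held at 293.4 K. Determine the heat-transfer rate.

Series thermal resistances, inner to outer:
  R_conv,in = 1/(4πr²h) = 1/(4π·0.525²·1070) = 2.698×10^-4 K/W
  R_titanium = (1/0.525 − 1/0.560)/(4πk) = 0.1190/(4π·19.1) = 4.960×10^-4 K/W
ΣR = 2.698×10^-4 + 4.960×10^-4 = 7.658×10^-4 K/W
Q = ΔT/ΣR = (579 K − 293.4 K)/7.658×10^-4 = 3.73×10^5 W

Q = 373 kW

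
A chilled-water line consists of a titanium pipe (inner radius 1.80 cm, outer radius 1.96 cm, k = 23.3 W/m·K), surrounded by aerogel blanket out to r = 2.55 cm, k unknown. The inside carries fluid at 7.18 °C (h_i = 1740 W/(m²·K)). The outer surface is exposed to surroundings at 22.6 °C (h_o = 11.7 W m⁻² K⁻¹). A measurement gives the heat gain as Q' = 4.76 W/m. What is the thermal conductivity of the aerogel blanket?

ΣR = ΔT/Q' = |7.18 − 22.6|/4.76 = 3.239 m·K/W
Known resistances:
  R'_conv,in = 1/(2πr h) = 1/(2π·0.0180·1740) = 0.005082 m·K/W
  R'_titanium = ln(0.0196/0.0180)/(2πk) = 0.08516/(2π·23.3) = 5.817×10^-4 m·K/W
  R'_conv,out = 1/(2πr h) = 1/(2π·0.0255·11.7) = 0.5335 m·K/W
R_aerogel blanket = ΣR − ΣR_known = 3.239 − 0.5392 = 2.700 m·K/W
ln(r₂/r₁)/(2πk) = 2.700 ⇒ k = 0.2631/(2π·2.700) = 0.0155 W/m·K

k = 0.0155 W/m·K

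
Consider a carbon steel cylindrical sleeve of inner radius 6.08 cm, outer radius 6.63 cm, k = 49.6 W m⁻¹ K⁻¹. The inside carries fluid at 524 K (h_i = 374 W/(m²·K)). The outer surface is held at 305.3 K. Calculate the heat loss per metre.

Q' = 30100 W/m

Treat each layer as a resistance in series:
  R'_conv,in = 1/(2πr h) = 1/(2π·0.0608·374) = 0.006999 m·K/W
  R'_carbon steel = ln(0.0663/0.0608)/(2πk) = 0.08660/(2π·49.6) = 2.779×10^-4 m·K/W
ΣR = 0.006999 + 2.779×10^-4 = 0.007277 m·K/W
Q' = ΔT/ΣR = (524 K − 305.3 K)/0.007277 = 30100 W/m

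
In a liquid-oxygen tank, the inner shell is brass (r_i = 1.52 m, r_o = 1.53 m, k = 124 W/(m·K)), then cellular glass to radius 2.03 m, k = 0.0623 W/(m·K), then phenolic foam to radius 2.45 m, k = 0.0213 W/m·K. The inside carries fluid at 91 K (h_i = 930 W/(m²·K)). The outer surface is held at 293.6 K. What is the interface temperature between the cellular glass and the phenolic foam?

Treat each layer as a resistance in series:
  R_conv,in = 1/(4πr²h) = 1/(4π·1.52²·930) = 3.704×10^-5 K/W
  R_brass = (1/1.52 − 1/1.53)/(4πk) = 0.004300/(4π·124) = 2.760×10^-6 K/W
  R_cellular glass = (1/1.53 − 1/2.03)/(4πk) = 0.1610/(4π·0.0623) = 0.2056 K/W
  R_phenolic foam = (1/2.03 − 1/2.45)/(4πk) = 0.08445/(4π·0.0213) = 0.3155 K/W
ΣR = 3.704×10^-5 + 2.760×10^-6 + 0.2056 + 0.3155 = 0.5211 K/W
Q = ΔT/ΣR = (91 K − 293.6 K)/0.5211 = -388.8 W
From the inner boundary to the cellular glass/phenolic foam interface, ΣR_partial = 0.2056 K/W.
T_interface = T_in − Q·ΣR_partial = 91 K − (-388.8)(0.2056) = 171 K

T = 171 K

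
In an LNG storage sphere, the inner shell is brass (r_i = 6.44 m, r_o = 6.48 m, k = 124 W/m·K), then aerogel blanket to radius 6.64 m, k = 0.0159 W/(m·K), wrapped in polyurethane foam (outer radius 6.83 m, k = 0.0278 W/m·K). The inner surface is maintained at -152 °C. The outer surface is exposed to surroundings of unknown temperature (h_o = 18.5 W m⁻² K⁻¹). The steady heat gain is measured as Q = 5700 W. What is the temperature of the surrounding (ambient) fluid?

T_out = 23.0 °C

Sum the resistances:
  R_brass = (1/6.44 − 1/6.48)/(4πk) = 9.585×10^-4/(4π·124) = 6.151×10^-7 K/W
  R_aerogel blanket = (1/6.48 − 1/6.64)/(4πk) = 0.003719/(4π·0.0159) = 0.01861 K/W
  R_polyurethane foam = (1/6.64 − 1/6.83)/(4πk) = 0.004190/(4π·0.0278) = 0.01199 K/W
  R_conv,out = 1/(4πr²h) = 1/(4π·6.83²·18.5) = 9.221×10^-5 K/W
ΣR = 0.03070 K/W
ΔT = Q·ΣR = 5700 × 0.03070 = 175.0 K
Heat flows inward, so T_out = T_in + ΔT = -152 + 175.0 = 23.0 °C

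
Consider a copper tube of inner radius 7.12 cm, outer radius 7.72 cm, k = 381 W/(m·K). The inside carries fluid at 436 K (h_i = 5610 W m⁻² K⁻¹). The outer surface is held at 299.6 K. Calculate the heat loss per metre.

Series thermal resistances, inner to outer:
  R'_conv,in = 1/(2πr h) = 1/(2π·0.0712·5610) = 3.985×10^-4 m·K/W
  R'_copper = ln(0.0772/0.0712)/(2πk) = 0.08091/(2π·381) = 3.380×10^-5 m·K/W
ΣR = 3.985×10^-4 + 3.380×10^-5 = 4.323×10^-4 m·K/W
Q' = ΔT/ΣR = (436 K − 299.6 K)/4.323×10^-4 = 3.16×10^5 W/m

Q' = 316 kW/m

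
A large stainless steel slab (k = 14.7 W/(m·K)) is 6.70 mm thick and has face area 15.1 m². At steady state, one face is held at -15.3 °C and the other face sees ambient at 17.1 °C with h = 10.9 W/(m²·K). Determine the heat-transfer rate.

Q = 5.31 kW

Resistance network (inner→outer):
  R_stainless steel = L/(kA) = 0.00670/(14.7·15.1) = 3.018×10^-5 K/W
  R_conv,out = 1/(hA) = 1/(10.9·15.1) = 0.006076 K/W
ΣR = 3.018×10^-5 + 0.006076 = 0.006106 K/W
Q = ΔT/ΣR = (-15.3 °C − 17.1 °C)/0.006106 = -5310 W
(Negative Q ⇒ heat flows inward; heat gain = 5310 W.)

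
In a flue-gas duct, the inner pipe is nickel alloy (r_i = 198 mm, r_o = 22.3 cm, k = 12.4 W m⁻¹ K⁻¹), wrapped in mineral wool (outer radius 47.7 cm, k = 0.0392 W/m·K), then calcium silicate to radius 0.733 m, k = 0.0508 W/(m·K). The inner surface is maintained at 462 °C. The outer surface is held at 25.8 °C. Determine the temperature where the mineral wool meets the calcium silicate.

Treat each layer as a resistance in series:
  R'_nickel alloy = ln(0.223/0.198)/(2πk) = 0.1189/(2π·12.4) = 0.001526 m·K/W
  R'_mineral wool = ln(0.477/0.223)/(2πk) = 0.7603/(2π·0.0392) = 3.087 m·K/W
  R'_calcium silicate = ln(0.733/0.477)/(2πk) = 0.4296/(2π·0.0508) = 1.346 m·K/W
ΣR = 0.001526 + 3.087 + 1.346 = 4.435 m·K/W
Q' = ΔT/ΣR = (462 °C − 25.8 °C)/4.435 = 98.35 W/m
From the inner boundary to the mineral wool/calcium silicate interface, ΣR_partial = 3.089 m·K/W.
T_interface = T_in − Q'·ΣR_partial = 462 °C − (98.35)(3.089) = 158 °C

T = 158 °C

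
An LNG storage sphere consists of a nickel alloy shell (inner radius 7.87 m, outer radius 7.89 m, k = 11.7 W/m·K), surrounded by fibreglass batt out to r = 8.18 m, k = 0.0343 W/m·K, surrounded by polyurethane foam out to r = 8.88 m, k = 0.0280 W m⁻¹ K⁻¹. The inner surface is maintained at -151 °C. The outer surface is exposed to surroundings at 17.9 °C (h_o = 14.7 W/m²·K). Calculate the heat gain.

Series thermal resistances, inner to outer:
  R_nickel alloy = (1/7.87 − 1/7.89)/(4πk) = 3.221×10^-4/(4π·11.7) = 2.191×10^-6 K/W
  R_fibreglass batt = (1/7.89 − 1/8.18)/(4πk) = 0.004493/(4π·0.0343) = 0.01042 K/W
  R_polyurethane foam = (1/8.18 − 1/8.88)/(4πk) = 0.009637/(4π·0.0280) = 0.02739 K/W
  R_conv,out = 1/(4πr²h) = 1/(4π·8.88²·14.7) = 6.865×10^-5 K/W
ΣR = 2.191×10^-6 + 0.01042 + 0.02739 + 6.865×10^-5 = 0.03788 K/W
Q = ΔT/ΣR = (-151 °C − 17.9 °C)/0.03788 = -4460 W
(Negative Q ⇒ heat flows inward; heat gain = 4460 W.)

Q = 4460 W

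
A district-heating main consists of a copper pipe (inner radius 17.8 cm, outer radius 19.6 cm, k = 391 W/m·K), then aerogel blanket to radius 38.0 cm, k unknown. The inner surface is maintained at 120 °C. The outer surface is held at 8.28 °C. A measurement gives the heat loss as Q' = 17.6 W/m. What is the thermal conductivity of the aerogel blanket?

ΣR = ΔT/Q' = |120 − 8.28|/17.6 = 6.348 m·K/W
Known resistances:
  R'_copper = ln(0.196/0.178)/(2πk) = 0.09633/(2π·391) = 3.921×10^-5 m·K/W
R_aerogel blanket = ΣR − ΣR_known = 6.348 − 3.921×10^-5 = 6.348 m·K/W
ln(r₂/r₁)/(2πk) = 6.348 ⇒ k = 0.6621/(2π·6.348) = 0.0166 W/m·K

k = 0.0166 W/m·K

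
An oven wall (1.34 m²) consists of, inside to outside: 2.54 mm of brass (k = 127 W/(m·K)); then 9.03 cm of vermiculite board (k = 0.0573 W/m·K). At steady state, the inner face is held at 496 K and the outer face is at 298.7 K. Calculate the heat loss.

Q = 168 W

Resistance network (inner→outer):
  R_brass = L/(kA) = 0.00254/(127·1.34) = 1.493×10^-5 K/W
  R_vermiculite board = L/(kA) = 0.0903/(0.0573·1.34) = 1.176 K/W
ΣR = 1.493×10^-5 + 1.176 = 1.176 K/W
Q = ΔT/ΣR = (496 K − 298.7 K)/1.176 = 168 W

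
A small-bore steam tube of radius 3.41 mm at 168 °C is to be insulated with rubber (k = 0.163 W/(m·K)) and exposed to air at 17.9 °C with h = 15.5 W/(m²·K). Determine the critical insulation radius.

For a cylinder, r_cr = k_ins/h = 0.163/15.5 = 0.0105 m = 1.05 cm

r_cr = 1.05 cm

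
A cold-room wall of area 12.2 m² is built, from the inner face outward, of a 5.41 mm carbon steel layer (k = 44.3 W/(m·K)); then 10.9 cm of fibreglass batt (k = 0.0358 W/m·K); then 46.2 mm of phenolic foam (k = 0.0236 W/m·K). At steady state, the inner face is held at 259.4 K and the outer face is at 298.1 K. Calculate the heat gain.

Treat each layer as a resistance in series:
  R_carbon steel = L/(kA) = 0.00541/(44.3·12.2) = 1.001×10^-5 K/W
  R_fibreglass batt = L/(kA) = 0.109/(0.0358·12.2) = 0.2496 K/W
  R_phenolic foam = L/(kA) = 0.0462/(0.0236·12.2) = 0.1605 K/W
ΣR = 1.001×10^-5 + 0.2496 + 0.1605 = 0.4101 K/W
Q = ΔT/ΣR = (259.4 K − 298.1 K)/0.4101 = -94.4 W
(Negative Q ⇒ heat flows inward; heat gain = 94.4 W.)

Q = 94.4 W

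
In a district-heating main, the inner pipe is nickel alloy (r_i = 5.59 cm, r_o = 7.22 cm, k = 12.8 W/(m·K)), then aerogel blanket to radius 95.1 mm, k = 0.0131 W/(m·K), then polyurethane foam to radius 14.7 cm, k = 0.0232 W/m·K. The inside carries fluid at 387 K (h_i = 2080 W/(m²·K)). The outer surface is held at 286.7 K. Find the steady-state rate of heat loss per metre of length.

Q' = 15.8 W/m

Resistance network (inner→outer):
  R'_conv,in = 1/(2πr h) = 1/(2π·0.0559·2080) = 0.001369 m·K/W
  R'_nickel alloy = ln(0.0722/0.0559)/(2πk) = 0.2559/(2π·12.8) = 0.003182 m·K/W
  R'_aerogel blanket = ln(0.0951/0.0722)/(2πk) = 0.2755/(2π·0.0131) = 3.347 m·K/W
  R'_polyurethane foam = ln(0.147/0.0951)/(2πk) = 0.4355/(2π·0.0232) = 2.988 m·K/W
ΣR = 0.001369 + 0.003182 + 3.347 + 2.988 = 6.340 m·K/W
Q' = ΔT/ΣR = (387 K − 286.7 K)/6.340 = 15.8 W/m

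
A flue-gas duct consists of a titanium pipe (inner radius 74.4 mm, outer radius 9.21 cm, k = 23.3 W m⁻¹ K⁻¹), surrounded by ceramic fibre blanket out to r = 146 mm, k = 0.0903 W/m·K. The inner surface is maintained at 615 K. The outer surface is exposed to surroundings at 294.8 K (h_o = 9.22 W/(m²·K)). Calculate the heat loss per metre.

Q' = 344 W/m

Treat each layer as a resistance in series:
  R'_titanium = ln(0.0921/0.0744)/(2πk) = 0.2134/(2π·23.3) = 0.001458 m·K/W
  R'_ceramic fibre blanket = ln(0.146/0.0921)/(2πk) = 0.4607/(2π·0.0903) = 0.8120 m·K/W
  R'_conv,out = 1/(2πr h) = 1/(2π·0.146·9.22) = 0.1182 m·K/W
ΣR = 0.001458 + 0.8120 + 0.1182 = 0.9317 m·K/W
Q' = ΔT/ΣR = (615 K − 294.8 K)/0.9317 = 344 W/m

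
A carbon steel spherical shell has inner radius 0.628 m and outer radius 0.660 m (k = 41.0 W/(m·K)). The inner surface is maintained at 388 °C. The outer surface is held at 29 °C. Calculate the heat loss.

Q = 4πk·ΔT/(1/r₁ − 1/r₂) = 4π × 41.0 × 359 / (1/0.628 − 1/0.660) = 2.40×10^6 W

Q = 2400 kW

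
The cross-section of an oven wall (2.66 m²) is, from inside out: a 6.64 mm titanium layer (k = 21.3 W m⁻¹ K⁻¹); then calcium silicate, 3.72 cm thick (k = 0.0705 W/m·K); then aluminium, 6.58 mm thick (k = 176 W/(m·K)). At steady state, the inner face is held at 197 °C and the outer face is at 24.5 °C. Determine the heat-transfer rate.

Resistance network (inner→outer):
  R_titanium = L/(kA) = 0.00664/(21.3·2.66) = 1.172×10^-4 K/W
  R_calcium silicate = L/(kA) = 0.0372/(0.0705·2.66) = 0.1984 K/W
  R_aluminium = L/(kA) = 0.00658/(176·2.66) = 1.406×10^-5 K/W
ΣR = 1.172×10^-4 + 0.1984 + 1.406×10^-5 = 0.1985 K/W
Q = ΔT/ΣR = (197 °C − 24.5 °C)/0.1985 = 869 W

Q = 869 W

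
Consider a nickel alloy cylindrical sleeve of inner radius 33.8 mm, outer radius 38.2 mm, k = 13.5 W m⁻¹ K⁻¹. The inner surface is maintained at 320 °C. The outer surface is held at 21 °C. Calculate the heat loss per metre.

Q' = 207 kW/m

Q' = 2πk·ΔT/ln(r₂/r₁) = 2π × 13.5 × 299 / ln(0.0382/0.0338) = 2.07×10^5 W/m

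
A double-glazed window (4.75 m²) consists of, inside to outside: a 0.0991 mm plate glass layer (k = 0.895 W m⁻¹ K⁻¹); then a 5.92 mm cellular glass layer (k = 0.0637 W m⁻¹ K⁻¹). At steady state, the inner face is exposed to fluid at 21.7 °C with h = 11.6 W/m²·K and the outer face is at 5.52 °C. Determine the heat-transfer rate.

Resistance network (inner→outer):
  R_conv,in = 1/(hA) = 1/(11.6·4.75) = 0.01815 K/W
  R_plate glass = L/(kA) = 9.91×10^-5/(0.895·4.75) = 2.331×10^-5 K/W
  R_cellular glass = L/(kA) = 0.00592/(0.0637·4.75) = 0.01957 K/W
ΣR = 0.01815 + 2.331×10^-5 + 0.01957 = 0.03774 K/W
Q = ΔT/ΣR = (21.7 °C − 5.52 °C)/0.03774 = 429 W

Q = 429 W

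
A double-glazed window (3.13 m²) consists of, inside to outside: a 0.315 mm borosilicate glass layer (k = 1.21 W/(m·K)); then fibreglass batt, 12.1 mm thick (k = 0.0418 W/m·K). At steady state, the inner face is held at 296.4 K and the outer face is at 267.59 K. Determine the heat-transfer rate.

Q = 311 W

Series thermal resistances, inner to outer:
  R_borosilicate glass = L/(kA) = 3.15×10^-4/(1.21·3.13) = 8.317×10^-5 K/W
  R_fibreglass batt = L/(kA) = 0.0121/(0.0418·3.13) = 0.09248 K/W
ΣR = 8.317×10^-5 + 0.09248 = 0.09256 K/W
Q = ΔT/ΣR = (296.4 K − 267.59 K)/0.09256 = 311 W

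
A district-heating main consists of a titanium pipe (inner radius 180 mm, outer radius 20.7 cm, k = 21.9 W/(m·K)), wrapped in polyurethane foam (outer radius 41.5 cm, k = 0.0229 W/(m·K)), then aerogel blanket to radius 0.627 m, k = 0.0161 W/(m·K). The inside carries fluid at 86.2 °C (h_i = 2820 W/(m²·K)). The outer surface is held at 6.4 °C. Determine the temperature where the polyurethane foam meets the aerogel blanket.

T = 42.9 °C

Resistance network (inner→outer):
  R'_conv,in = 1/(2πr h) = 1/(2π·0.180·2820) = 3.135×10^-4 m·K/W
  R'_titanium = ln(0.207/0.180)/(2πk) = 0.1398/(2π·21.9) = 0.001016 m·K/W
  R'_polyurethane foam = ln(0.415/0.207)/(2πk) = 0.6956/(2π·0.0229) = 4.834 m·K/W
  R'_aerogel blanket = ln(0.627/0.415)/(2πk) = 0.4127/(2π·0.0161) = 4.079 m·K/W
ΣR = 3.135×10^-4 + 0.001016 + 4.834 + 4.079 = 8.914 m·K/W
Q' = ΔT/ΣR = (86.2 °C − 6.4 °C)/8.914 = 8.952 W/m
From the inner boundary to the polyurethane foam/aerogel blanket interface, ΣR_partial = 4.835 m·K/W.
T_interface = T_in − Q'·ΣR_partial = 86.2 °C − (8.952)(4.835) = 42.9 °C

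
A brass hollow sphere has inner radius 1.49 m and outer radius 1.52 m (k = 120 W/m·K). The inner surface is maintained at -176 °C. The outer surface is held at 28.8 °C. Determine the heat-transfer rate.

Q = 2.33×10^7 W

Q = 4πk·ΔT/(1/r₁ − 1/r₂) = 4π × 120 × 204.8 / (1/1.49 − 1/1.52) = 2.33×10^7 W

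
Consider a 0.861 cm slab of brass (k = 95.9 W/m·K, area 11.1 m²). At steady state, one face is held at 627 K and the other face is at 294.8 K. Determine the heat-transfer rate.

Q = 41100 kW

Q = kA·ΔT/L = 95.9 × 11.1 × |627 K − 294.8 K| / 0.00861 = 4.11×10^7 W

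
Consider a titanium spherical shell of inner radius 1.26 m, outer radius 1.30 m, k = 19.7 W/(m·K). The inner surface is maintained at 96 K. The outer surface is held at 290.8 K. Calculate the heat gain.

Q = 1970 kW

Q = 4πk·ΔT/(1/r₁ − 1/r₂) = 4π × 19.7 × 194.8 / (1/1.26 − 1/1.30) = 1.97×10^6 W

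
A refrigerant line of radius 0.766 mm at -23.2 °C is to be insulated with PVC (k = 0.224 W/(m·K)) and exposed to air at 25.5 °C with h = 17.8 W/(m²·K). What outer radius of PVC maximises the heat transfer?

r_cr = 1.26 cm

For a cylinder, r_cr = k_ins/h = 0.224/17.8 = 0.0126 m = 1.26 cm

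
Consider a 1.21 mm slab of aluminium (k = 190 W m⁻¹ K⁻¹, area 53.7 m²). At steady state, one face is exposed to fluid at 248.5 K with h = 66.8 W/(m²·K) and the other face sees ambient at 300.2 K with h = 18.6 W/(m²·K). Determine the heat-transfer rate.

Series thermal resistances, inner to outer:
  R_conv,in = 1/(hA) = 1/(66.8·53.7) = 2.788×10^-4 K/W
  R_aluminium = L/(kA) = 0.00121/(190·53.7) = 1.186×10^-7 K/W
  R_conv,out = 1/(hA) = 1/(18.6·53.7) = 0.001001 K/W
ΣR = 2.788×10^-4 + 1.186×10^-7 + 0.001001 = 0.001280 K/W
Q = ΔT/ΣR = (248.5 K − 300.2 K)/0.001280 = -40400 W
(Negative Q ⇒ heat flows inward; heat gain = 40400 W.)

Q = 40.4 kW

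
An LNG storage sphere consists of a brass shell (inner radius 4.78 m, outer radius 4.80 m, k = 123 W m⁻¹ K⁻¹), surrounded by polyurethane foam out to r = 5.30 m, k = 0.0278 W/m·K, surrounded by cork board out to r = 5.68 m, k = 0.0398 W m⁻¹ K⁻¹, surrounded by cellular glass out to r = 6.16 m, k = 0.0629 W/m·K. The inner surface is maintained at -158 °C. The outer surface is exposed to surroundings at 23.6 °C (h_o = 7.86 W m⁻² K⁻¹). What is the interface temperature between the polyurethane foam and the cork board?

Series thermal resistances, inner to outer:
  R_brass = (1/4.78 − 1/4.80)/(4πk) = 8.717×10^-4/(4π·123) = 5.640×10^-7 K/W
  R_polyurethane foam = (1/4.80 − 1/5.30)/(4πk) = 0.01965/(4π·0.0278) = 0.05626 K/W
  R_cork board = (1/5.30 − 1/5.68)/(4πk) = 0.01262/(4π·0.0398) = 0.02524 K/W
  R_cellular glass = (1/5.68 − 1/6.16)/(4πk) = 0.01372/(4π·0.0629) = 0.01736 K/W
  R_conv,out = 1/(4πr²h) = 1/(4π·6.16²·7.86) = 2.668×10^-4 K/W
ΣR = 5.640×10^-7 + 0.05626 + 0.02524 + 0.01736 + 2.668×10^-4 = 0.09913 K/W
Q = ΔT/ΣR = (-158 °C − 23.6 °C)/0.09913 = -1832 W
From the inner boundary to the polyurethane foam/cork board interface, ΣR_partial = 0.05626 K/W.
T_interface = T_in − Q·ΣR_partial = -158 °C − (-1832)(0.05626) = -54.9 °C

T = -54.9 °C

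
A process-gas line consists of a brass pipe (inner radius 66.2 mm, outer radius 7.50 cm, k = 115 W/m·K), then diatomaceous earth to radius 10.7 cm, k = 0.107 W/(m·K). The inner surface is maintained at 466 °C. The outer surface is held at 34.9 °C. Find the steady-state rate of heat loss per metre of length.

Q' = 815 W/m

Resistance network (inner→outer):
  R'_brass = ln(0.0750/0.0662)/(2πk) = 0.1248/(2π·115) = 1.727×10^-4 m·K/W
  R'_diatomaceous earth = ln(0.107/0.0750)/(2πk) = 0.3553/(2π·0.107) = 0.5285 m·K/W
ΣR = 1.727×10^-4 + 0.5285 = 0.5287 m·K/W
Q' = ΔT/ΣR = (466 °C − 34.9 °C)/0.5287 = 815 W/m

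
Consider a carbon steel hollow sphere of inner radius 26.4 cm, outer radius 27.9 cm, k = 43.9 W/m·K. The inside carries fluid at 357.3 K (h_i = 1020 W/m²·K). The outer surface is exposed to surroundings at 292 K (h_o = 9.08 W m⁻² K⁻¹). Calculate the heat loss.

Q = 572 W

Resistance network (inner→outer):
  R_conv,in = 1/(4πr²h) = 1/(4π·0.264²·1020) = 0.001119 K/W
  R_carbon steel = (1/0.264 − 1/0.279)/(4πk) = 0.2036/(4π·43.9) = 3.692×10^-4 K/W
  R_conv,out = 1/(4πr²h) = 1/(4π·0.279²·9.08) = 0.1126 K/W
ΣR = 0.001119 + 3.692×10^-4 + 0.1126 = 0.1141 K/W
Q = ΔT/ΣR = (357.3 K − 292 K)/0.1141 = 572 W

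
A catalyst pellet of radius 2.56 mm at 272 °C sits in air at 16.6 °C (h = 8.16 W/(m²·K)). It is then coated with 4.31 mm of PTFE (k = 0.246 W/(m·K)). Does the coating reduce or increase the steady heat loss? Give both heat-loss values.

increases: 0.172 → 0.893 W

Critical radius for a sphere: r_cr = 2k/h = 0.0603 m = 6.03 cm.
Outer radius after coating: r₂ = 0.00256 + 0.00431 = 0.00687 m.
Since r₁ < r_cr and r₂ ≤ r_cr, the coating moves toward the maximum at r_cr — heat loss rises.
Bare: R = 1/(4πr₁²h) = 1488 K/W; Q = 255.4/1488 = 0.172 W.
Coated: R = R_cond + R_conv = 285.9 K/W; Q = 255.4/285.9 = 0.893 W.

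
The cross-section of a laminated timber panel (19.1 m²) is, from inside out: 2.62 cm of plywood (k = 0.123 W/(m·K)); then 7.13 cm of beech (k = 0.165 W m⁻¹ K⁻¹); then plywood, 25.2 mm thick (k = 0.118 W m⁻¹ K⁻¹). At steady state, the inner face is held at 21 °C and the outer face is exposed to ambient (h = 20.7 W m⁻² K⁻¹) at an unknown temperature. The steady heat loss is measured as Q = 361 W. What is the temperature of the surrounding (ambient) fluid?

T_out = 3.86 °C

Series resistances:
  R_plywood = L/(kA) = 0.0262/(0.123·19.1) = 0.01115 K/W
  R_beech = L/(kA) = 0.0713/(0.165·19.1) = 0.02262 K/W
  R_plywood = L/(kA) = 0.0252/(0.118·19.1) = 0.01118 K/W
  R_conv,out = 1/(hA) = 1/(20.7·19.1) = 0.002529 K/W
ΣR = 0.04749 K/W
ΔT = Q·ΣR = 361 × 0.04749 = 17.14 K
Heat flows outward, so T_out = T_in − ΔT = 21 − 17.14 = 3.86 °C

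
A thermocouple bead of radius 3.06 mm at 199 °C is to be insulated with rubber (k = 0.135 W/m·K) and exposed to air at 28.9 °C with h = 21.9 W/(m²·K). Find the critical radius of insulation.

For a sphere, r_cr = 2k_ins/h = 2·0.135/21.9 = 0.0123 m = 1.23 cm

r_cr = 1.23 cm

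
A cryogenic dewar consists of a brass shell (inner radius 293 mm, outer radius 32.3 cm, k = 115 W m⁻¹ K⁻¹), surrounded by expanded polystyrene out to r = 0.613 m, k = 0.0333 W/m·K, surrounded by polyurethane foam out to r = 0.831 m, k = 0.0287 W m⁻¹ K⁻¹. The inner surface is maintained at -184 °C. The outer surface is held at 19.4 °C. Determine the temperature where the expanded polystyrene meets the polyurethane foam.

Resistance network (inner→outer):
  R_brass = (1/0.293 − 1/0.323)/(4πk) = 0.3170/(4π·115) = 2.194×10^-4 K/W
  R_expanded polystyrene = (1/0.323 − 1/0.613)/(4πk) = 1.465/(4π·0.0333) = 3.500 K/W
  R_polyurethane foam = (1/0.613 − 1/0.831)/(4πk) = 0.4280/(4π·0.0287) = 1.187 K/W
ΣR = 2.194×10^-4 + 3.500 + 1.187 = 4.687 K/W
Q = ΔT/ΣR = (-184 °C − 19.4 °C)/4.687 = -43.40 W
From the inner boundary to the expanded polystyrene/polyurethane foam interface, ΣR_partial = 3.500 K/W.
T_interface = T_in − Q·ΣR_partial = -184 °C − (-43.40)(3.500) = -32.1 °C

T = -32.1 °C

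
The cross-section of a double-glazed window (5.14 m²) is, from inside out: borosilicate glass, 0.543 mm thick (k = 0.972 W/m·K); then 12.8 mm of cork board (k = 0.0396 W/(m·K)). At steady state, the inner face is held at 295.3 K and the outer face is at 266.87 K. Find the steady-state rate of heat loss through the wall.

Q = 451 W

Treat each layer as a resistance in series:
  R_borosilicate glass = L/(kA) = 5.43×10^-4/(0.972·5.14) = 1.087×10^-4 K/W
  R_cork board = L/(kA) = 0.0128/(0.0396·5.14) = 0.06289 K/W
ΣR = 1.087×10^-4 + 0.06289 = 0.06300 K/W
Q = ΔT/ΣR = (295.3 K − 266.87 K)/0.06300 = 451 W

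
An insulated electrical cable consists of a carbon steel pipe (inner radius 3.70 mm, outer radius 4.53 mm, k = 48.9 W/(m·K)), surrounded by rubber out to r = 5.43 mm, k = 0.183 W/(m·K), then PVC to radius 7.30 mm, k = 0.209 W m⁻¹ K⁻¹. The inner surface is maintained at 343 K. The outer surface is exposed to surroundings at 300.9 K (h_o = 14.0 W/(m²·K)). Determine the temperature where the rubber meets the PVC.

Series thermal resistances, inner to outer:
  R'_carbon steel = ln(0.00453/0.00370)/(2πk) = 0.2024/(2π·48.9) = 6.587×10^-4 m·K/W
  R'_rubber = ln(0.00543/0.00453)/(2πk) = 0.1812/(2π·0.183) = 0.1576 m·K/W
  R'_PVC = ln(0.00730/0.00543)/(2πk) = 0.2959/(2π·0.209) = 0.2254 m·K/W
  R'_conv,out = 1/(2πr h) = 1/(2π·0.00730·14.0) = 1.557 m·K/W
ΣR = 6.587×10^-4 + 0.1576 + 0.2254 + 1.557 = 1.941 m·K/W
Q' = ΔT/ΣR = (343 K − 300.9 K)/1.941 = 21.69 W/m
From the inner boundary to the rubber/PVC interface, ΣR_partial = 0.1583 m·K/W.
T_interface = T_in − Q'·ΣR_partial = 343 K − (21.69)(0.1583) = 339.6 K

T = 339.6 K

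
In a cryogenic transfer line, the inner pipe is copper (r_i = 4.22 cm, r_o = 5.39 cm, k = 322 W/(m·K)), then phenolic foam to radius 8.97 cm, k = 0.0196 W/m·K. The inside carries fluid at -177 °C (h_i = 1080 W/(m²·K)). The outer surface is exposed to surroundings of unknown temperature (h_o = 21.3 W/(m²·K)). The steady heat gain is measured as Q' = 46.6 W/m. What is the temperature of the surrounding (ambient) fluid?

T_out = 19.8 °C

Series resistances:
  R'_conv,in = 1/(2πr h) = 1/(2π·0.0422·1080) = 0.003492 m·K/W
  R'_copper = ln(0.0539/0.0422)/(2πk) = 0.2447/(2π·322) = 1.210×10^-4 m·K/W
  R'_phenolic foam = ln(0.0897/0.0539)/(2πk) = 0.5093/(2π·0.0196) = 4.136 m·K/W
  R'_conv,out = 1/(2πr h) = 1/(2π·0.0897·21.3) = 0.08330 m·K/W
ΣR = 4.223 m·K/W
ΔT = Q'·ΣR = 46.6 × 4.223 = 196.8 K
Heat flows inward, so T_out = T_in + ΔT = -177 + 196.8 = 19.8 °C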